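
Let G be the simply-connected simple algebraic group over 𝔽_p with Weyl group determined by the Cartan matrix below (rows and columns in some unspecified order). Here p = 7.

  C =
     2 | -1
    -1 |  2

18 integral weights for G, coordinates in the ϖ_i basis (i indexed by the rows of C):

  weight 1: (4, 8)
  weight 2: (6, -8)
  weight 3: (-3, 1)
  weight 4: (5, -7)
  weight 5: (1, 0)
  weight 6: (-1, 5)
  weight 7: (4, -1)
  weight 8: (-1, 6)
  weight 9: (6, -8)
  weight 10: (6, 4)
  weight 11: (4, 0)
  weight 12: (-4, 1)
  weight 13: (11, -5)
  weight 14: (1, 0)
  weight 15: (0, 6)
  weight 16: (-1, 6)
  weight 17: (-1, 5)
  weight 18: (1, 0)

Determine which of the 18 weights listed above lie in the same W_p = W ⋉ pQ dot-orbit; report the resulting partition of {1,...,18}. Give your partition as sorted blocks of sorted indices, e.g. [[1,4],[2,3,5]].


C ↔ A_2 under row/col permutation; |W(A_2)| = 6.

λ_j+ρ reflected into Ā_7 (⟨·,θ^∨⟩≤7); 2-tuples as given:

  [1] (2, 0);  [2] (0, 7);  [3] (2, 0);  [4] (0, 6);  [5] (2, 1);  [6] (0, 6);  [7] (5, 0);  [8] (0, 7);  [9] (0, 7);  [10] (2, 0);  [11] (5, 1);  [12] (2, 1);  [13] (2, 1);  [14] (2, 1);  [15] (0, 6);  [16] (0, 7);  [17] (0, 6);  [18] (2, 1)

Partition of {1..18} into 6 W_7-dot-orbits:

[[1, 3, 10], [2, 8, 9, 16], [4, 6, 15, 17], [5, 12, 13, 14, 18], [7], [11]]


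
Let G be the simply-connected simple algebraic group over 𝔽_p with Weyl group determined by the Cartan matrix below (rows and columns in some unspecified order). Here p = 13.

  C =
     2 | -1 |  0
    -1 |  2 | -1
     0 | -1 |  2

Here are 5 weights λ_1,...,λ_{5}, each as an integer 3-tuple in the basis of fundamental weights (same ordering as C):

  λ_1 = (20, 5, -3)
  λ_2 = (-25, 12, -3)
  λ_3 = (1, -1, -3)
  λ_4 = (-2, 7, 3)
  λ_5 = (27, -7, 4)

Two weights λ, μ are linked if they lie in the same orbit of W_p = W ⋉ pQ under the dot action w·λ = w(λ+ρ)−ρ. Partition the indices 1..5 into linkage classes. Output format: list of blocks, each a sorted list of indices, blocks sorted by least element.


A_3 Cartan matrix, 3 simple roots permuted; ρ=(1,1,1).

W_13-reps of the 5 weights in Ā_13 (same 3-coord order as C):

  λ_1+ρ ↦ (1, 7, 4);  λ_2+ρ ↦ (0, 2, 0);  λ_3+ρ ↦ (0, 2, 0);  λ_4+ρ ↦ (1, 7, 4);  λ_5+ρ ↦ (1, 7, 4)

These 5 weights hit 2 W_13-dot-orbits; sizes (3, 2):

[[1, 4, 5], [2, 3]]


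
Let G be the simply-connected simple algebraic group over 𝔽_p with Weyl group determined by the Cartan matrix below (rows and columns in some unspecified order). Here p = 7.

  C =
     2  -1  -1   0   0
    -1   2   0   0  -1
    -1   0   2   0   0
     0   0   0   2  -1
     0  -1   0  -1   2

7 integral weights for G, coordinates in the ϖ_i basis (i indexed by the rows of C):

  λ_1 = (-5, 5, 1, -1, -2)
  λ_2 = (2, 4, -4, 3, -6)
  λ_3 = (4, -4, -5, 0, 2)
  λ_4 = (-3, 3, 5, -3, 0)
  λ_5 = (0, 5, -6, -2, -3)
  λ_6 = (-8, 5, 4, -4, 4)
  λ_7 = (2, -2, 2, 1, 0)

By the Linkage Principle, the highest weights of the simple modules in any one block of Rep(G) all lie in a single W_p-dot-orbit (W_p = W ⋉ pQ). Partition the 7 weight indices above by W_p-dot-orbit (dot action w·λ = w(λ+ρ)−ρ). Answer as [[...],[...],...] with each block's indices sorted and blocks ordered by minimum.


A_5 Cartan matrix, 5 simple roots permuted; ρ=(1,1,1,1,1).

Ā_7 reps of the 7 weights (A_5, coords as presented):

  1: (2, 1, 2, 1, 0) · 2: (0, 0, 2, 0, 4) · 3: (2, 1, 2, 1, 0) · 4: (2, 1, 2, 1, 0) · 5: (3, 1, 1, 2, 0) · 6: (2, 1, 2, 1, 0) · 7: (2, 1, 2, 1, 0)

The 7 indices split into 3 linkage classes (same alcove rep ⇔ same W_7-dot-orbit):

[[1, 3, 4, 6, 7], [2], [5]]


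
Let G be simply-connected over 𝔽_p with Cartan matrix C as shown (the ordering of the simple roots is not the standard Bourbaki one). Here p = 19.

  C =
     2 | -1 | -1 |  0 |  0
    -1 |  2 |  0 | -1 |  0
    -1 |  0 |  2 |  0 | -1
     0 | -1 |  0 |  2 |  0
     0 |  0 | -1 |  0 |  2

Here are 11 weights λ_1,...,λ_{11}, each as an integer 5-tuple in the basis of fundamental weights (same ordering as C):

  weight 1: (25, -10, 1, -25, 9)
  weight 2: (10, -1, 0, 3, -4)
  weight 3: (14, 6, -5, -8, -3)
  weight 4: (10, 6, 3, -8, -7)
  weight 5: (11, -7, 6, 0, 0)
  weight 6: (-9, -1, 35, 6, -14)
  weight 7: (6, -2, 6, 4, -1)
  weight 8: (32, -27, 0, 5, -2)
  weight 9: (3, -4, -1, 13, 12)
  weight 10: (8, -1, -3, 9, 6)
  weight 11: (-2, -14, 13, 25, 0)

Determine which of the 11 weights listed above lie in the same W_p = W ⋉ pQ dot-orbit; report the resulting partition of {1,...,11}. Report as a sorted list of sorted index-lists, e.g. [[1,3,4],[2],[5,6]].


C ↔ A_5 under row/col permutation; |W(A_5)| = 720.

Folding the 11 weights λ_j+ρ into Ā_19 (reps in the given 5-coord order):

  [1] (7, 0, 2, 5, 0) · [2] (9, 0, 2, 4, 1) · [3] (9, 0, 2, 4, 1) · [4] (9, 0, 2, 4, 1) · [5] (6, 1, 7, 4, 0) · [6] (9, 0, 2, 4, 1) · [7] (6, 1, 7, 4, 0) · [8] (6, 1, 7, 4, 0) · [9] (1, 3, 0, 2, 4) · [10] (7, 0, 2, 5, 0) · [11] (6, 1, 7, 4, 0)

4 distinct reps among the 11 weights ⇒ 4 W_19-linkage classes:

[[1, 10], [2, 3, 4, 6], [5, 7, 8, 11], [9]]


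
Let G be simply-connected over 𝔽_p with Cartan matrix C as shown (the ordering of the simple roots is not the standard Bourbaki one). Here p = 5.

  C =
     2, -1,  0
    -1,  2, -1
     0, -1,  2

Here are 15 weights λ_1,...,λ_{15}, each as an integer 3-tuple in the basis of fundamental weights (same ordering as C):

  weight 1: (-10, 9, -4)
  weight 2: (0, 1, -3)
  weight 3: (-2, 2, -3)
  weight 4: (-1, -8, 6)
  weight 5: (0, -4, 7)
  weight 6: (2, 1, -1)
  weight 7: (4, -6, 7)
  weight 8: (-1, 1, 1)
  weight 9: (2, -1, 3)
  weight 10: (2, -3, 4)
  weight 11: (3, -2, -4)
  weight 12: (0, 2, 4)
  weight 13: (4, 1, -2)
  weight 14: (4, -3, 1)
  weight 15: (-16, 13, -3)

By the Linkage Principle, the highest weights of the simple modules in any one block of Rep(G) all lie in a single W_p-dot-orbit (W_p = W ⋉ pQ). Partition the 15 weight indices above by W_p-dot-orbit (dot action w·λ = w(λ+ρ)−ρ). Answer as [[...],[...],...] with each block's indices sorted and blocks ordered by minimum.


Root system A_3: the 3×3 matrix C matches after relabeling.

λ_j+ρ reflected into Ā_5 (⟨·,θ^∨⟩≤5); 3-tuples as given:

    [1] (0, 2, 2)
    [2] (1, 0, 2)
    [3] (1, 0, 2)
    [4] (3, 2, 0)
    [5] (1, 0, 2)
    [6] (3, 2, 0)
    [7] (3, 2, 0)
    [8] (0, 2, 2)
    [9] (1, 0, 2)
    [10] (0, 2, 2)
    [11] (0, 3, 1)
    [12] (3, 0, 1)
    [13] (3, 0, 1)
    [14] (3, 2, 0)
    [15] (1, 0, 2)

Partition of {1..15} into 5 W_5-dot-orbits:

[[1, 8, 10], [2, 3, 5, 9, 15], [4, 6, 7, 14], [11], [12, 13]]


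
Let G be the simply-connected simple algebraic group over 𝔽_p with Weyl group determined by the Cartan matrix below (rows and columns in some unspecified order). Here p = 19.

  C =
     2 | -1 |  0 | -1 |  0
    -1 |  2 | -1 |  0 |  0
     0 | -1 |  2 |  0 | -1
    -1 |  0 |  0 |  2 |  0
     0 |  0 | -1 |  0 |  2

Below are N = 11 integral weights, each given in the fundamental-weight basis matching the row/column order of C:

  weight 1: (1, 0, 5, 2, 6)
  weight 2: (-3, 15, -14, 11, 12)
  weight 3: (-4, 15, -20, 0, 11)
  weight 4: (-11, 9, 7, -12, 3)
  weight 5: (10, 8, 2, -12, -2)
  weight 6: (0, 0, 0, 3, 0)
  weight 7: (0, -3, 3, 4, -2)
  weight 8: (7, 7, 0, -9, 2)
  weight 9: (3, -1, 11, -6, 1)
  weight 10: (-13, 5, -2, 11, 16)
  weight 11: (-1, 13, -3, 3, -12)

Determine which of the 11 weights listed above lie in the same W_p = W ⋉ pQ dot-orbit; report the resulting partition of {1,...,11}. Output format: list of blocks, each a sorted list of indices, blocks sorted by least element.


C ↔ A_5 under row/col permutation; |W(A_5)| = 720.

Ā_19 reps of the 11 weights (A_5, coords as presented):

  [1] (2, 1, 6, 3, 7)
  [2] (2, 1, 6, 3, 7)
  [3] (2, 1, 6, 3, 7)
  [4] (0, 8, 1, 7, 2)
  [5] (0, 8, 1, 7, 2)
  [6] (1, 1, 1, 4, 1)
  [7] (1, 1, 1, 4, 1)
  [8] (0, 8, 1, 7, 2)
  [9] (0, 1, 11, 4, 2)
  [10] (2, 1, 6, 3, 7)
  [11] (0, 1, 11, 4, 2)

Partition of {1..11} into 4 W_19-dot-orbits:

[[1, 2, 3, 10], [4, 5, 8], [6, 7], [9, 11]]


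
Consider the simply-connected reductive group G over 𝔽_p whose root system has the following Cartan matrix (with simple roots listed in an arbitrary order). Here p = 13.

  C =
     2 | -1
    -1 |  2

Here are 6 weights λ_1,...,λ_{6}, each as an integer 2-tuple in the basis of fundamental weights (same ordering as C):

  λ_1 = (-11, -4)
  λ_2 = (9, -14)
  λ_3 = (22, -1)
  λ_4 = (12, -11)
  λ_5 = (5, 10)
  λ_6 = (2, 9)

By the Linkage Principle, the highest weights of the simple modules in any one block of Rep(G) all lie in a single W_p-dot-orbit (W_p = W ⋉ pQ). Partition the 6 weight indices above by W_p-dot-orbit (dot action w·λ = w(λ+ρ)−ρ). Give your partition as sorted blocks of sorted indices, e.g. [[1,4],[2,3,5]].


Dynkin diagram of C (from the 2 off-diagonal −1 entries): A_2.

W_13-reps of the 6 weights in Ā_13 (same 2-coord order as C):

  λ_1 → (3, 10) · λ_2 → (3, 10) · λ_3 → (3, 10) · λ_4 → (3, 10) · λ_5 → (2, 7) · λ_6 → (3, 10)

Linkage partition of the 6 weights (2 classes, p=13):

[[1, 2, 3, 4, 6], [5]]


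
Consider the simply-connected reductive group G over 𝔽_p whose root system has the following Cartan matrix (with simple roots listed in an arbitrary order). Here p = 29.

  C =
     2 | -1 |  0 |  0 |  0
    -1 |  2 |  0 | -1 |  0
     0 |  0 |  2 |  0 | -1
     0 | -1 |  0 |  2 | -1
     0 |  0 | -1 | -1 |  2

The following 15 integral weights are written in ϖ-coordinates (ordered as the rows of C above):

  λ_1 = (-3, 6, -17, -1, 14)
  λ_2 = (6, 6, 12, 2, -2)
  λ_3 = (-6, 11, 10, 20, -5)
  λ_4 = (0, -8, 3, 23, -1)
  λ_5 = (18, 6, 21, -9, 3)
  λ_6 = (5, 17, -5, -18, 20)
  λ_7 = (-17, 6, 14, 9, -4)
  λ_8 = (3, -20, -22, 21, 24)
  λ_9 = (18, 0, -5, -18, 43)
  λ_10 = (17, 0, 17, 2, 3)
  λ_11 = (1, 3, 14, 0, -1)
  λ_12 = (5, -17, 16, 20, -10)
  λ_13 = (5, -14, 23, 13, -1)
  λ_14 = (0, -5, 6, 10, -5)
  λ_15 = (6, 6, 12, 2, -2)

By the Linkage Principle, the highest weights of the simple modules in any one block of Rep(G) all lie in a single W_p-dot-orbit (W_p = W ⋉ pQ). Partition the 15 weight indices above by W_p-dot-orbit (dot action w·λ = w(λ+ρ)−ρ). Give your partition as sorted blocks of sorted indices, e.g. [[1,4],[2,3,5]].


Type A_5, rank 5, |W|=720; reorder rows/cols to standard.

W_29-reps of the 15 weights in Ā_29 (same 5-coord order as C):

  λ_1+ρ ↦ (2, 4, 15, 1, 0) · λ_2+ρ ↦ (7, 7, 12, 2, 1) · λ_3+ρ ↦ (6, 1, 4, 17, 0) · λ_4+ρ ↦ (6, 1, 4, 17, 0) · λ_5+ρ ↦ (3, 1, 3, 3, 4) · λ_6+ρ ↦ (6, 1, 4, 17, 0) · λ_7+ρ ↦ (7, 7, 12, 2, 1) · λ_8+ρ ↦ (3, 1, 3, 3, 4) · λ_9+ρ ↦ (4, 1, 3, 1, 9) · λ_10+ρ ↦ (3, 1, 3, 3, 4) · λ_11+ρ ↦ (2, 4, 15, 1, 0) · λ_12+ρ ↦ (10, 2, 8, 4, 5) · λ_13+ρ ↦ (2, 4, 15, 1, 0) · λ_14+ρ ↦ (3, 1, 3, 3, 4) · λ_15+ρ ↦ (7, 7, 12, 2, 1)

Grouping the 15 weights by Ā_29-representative: 6 linkage classes.

[[1, 11, 13], [2, 7, 15], [3, 4, 6], [5, 8, 10, 14], [9], [12]]


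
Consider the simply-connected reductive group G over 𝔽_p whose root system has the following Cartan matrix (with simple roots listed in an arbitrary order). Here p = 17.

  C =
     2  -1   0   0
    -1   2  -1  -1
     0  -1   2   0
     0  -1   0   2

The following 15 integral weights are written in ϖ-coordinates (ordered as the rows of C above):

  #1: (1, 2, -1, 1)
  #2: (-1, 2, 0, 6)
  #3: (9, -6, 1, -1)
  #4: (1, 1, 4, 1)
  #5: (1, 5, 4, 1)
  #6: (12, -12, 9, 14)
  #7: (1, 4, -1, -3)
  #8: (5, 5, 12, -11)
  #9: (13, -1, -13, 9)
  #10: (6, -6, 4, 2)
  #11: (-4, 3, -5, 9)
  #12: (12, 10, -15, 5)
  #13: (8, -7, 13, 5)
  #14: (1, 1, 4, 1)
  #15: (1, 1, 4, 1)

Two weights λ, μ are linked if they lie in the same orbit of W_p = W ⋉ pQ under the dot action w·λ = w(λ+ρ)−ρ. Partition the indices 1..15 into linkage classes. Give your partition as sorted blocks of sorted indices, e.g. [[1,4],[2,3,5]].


Dynkin diagram of C (from the 6 off-diagonal −1 entries): D_4.

Ā_17 reps of the 15 weights (D_4, coords as presented):

    [1] (2, 3, 0, 2)
    [2] (0, 3, 1, 7)
    [3] (2, 3, 0, 2)
    [4] (2, 2, 5, 2)
    [5] (2, 2, 5, 2)
    [6] (2, 0, 1, 4)
    [7] (2, 3, 0, 2)
    [8] (2, 2, 5, 2)
    [9] (2, 3, 0, 2)
    [10] (2, 3, 0, 2)
    [11] (0, 3, 1, 7)
    [12] (0, 3, 1, 7)
    [13] (3, 0, 8, 0)
    [14] (2, 2, 5, 2)
    [15] (2, 2, 5, 2)

Partition of {1..15} into 5 W_17-dot-orbits:

[[1, 3, 7, 9, 10], [2, 11, 12], [4, 5, 8, 14, 15], [6], [13]]


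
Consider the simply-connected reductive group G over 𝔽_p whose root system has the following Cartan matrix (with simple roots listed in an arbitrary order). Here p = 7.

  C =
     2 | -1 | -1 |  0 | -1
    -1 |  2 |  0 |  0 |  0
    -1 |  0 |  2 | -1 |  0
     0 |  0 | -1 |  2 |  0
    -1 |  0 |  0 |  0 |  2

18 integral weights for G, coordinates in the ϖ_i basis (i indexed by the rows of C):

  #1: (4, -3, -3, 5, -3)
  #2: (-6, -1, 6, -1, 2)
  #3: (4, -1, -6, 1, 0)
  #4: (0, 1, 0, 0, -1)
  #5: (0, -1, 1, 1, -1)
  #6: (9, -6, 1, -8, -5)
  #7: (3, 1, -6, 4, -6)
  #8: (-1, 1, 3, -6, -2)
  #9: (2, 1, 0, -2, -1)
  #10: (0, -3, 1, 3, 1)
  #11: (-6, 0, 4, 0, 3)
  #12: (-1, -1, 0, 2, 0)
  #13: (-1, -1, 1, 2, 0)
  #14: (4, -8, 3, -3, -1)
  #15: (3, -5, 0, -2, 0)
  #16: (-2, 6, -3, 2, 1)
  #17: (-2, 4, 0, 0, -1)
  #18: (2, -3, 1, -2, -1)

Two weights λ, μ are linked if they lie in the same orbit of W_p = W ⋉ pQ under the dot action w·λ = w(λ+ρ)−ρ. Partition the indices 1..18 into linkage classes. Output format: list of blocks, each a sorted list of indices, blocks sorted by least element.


Dynkin diagram of C (from the 8 off-diagonal −1 entries): D_5.

Alcove-folded reps (p=7, 18 weights, presented ϖ-order):

  λ_1+ρ ↦ (1, 0, 1, 2, 0)
  λ_2+ρ ↦ (2, 3, 0, 0, 0)
  λ_3+ρ ↦ (0, 0, 1, 3, 1)
  λ_4+ρ ↦ (1, 2, 1, 1, 0)
  λ_5+ρ ↦ (1, 0, 1, 2, 0)
  λ_6+ρ ↦ (0, 0, 1, 3, 1)
  λ_7+ρ ↦ (0, 4, 0, 1, 1)
  λ_8+ρ ↦ (0, 0, 1, 3, 1)
  λ_9+ρ ↦ (1, 2, 1, 1, 0)
  λ_10+ρ ↦ (1, 0, 1, 2, 0)
  λ_11+ρ ↦ (0, 4, 0, 1, 1)
  λ_12+ρ ↦ (0, 0, 1, 3, 1)
  λ_13+ρ ↦ (0, 0, 1, 3, 1)
  λ_14+ρ ↦ (2, 3, 0, 0, 0)
  λ_15+ρ ↦ (0, 4, 0, 1, 1)
  λ_16+ρ ↦ (0, 4, 0, 1, 1)
  λ_17+ρ ↦ (0, 4, 0, 1, 1)
  λ_18+ρ ↦ (1, 2, 1, 1, 0)

5 distinct reps among the 18 weights ⇒ 5 W_7-linkage classes:

[[1, 5, 10], [2, 14], [3, 6, 8, 12, 13], [4, 9, 18], [7, 11, 15, 16, 17]]


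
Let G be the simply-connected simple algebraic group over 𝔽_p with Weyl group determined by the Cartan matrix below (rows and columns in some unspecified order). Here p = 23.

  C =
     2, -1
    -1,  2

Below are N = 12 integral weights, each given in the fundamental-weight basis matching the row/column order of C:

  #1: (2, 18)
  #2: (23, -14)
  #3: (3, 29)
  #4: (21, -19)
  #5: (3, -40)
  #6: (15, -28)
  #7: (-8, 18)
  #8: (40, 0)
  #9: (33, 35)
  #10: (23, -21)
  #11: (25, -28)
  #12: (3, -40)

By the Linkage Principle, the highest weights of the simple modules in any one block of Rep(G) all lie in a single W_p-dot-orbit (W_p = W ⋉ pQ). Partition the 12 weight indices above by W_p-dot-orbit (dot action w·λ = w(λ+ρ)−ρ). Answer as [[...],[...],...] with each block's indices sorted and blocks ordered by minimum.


A_2 Cartan matrix, 2 simple roots permuted; ρ=(1,1).

Alcove-folded reps (p=23, 12 weights, presented ϖ-order):

    λ_1+ρ ↦ (3, 19)
    λ_2+ρ ↦ (10, 12)
    λ_3+ρ ↦ (7, 12)
    λ_4+ρ ↦ (4, 18)
    λ_5+ρ ↦ (7, 12)
    λ_6+ρ ↦ (7, 12)
    λ_7+ρ ↦ (7, 12)
    λ_8+ρ ↦ (4, 18)
    λ_9+ρ ↦ (10, 12)
    λ_10+ρ ↦ (3, 19)
    λ_11+ρ ↦ (3, 19)
    λ_12+ρ ↦ (7, 12)

4 distinct reps among the 12 weights ⇒ 4 W_23-linkage classes:

[[1, 10, 11], [2, 9], [3, 5, 6, 7, 12], [4, 8]]


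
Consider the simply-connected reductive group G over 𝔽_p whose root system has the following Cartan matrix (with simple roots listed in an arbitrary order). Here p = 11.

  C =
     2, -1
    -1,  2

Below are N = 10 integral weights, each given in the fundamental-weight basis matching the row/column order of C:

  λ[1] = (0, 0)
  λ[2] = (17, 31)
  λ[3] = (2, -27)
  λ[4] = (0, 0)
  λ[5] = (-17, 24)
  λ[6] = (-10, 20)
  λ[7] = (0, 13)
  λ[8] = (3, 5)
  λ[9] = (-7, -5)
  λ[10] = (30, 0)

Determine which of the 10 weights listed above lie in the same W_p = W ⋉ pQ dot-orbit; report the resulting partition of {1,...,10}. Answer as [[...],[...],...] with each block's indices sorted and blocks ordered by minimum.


C ↔ A_2 under row/col permutation; |W(A_2)| = 6.

λ_j+ρ reflected into Ā_11 (⟨·,θ^∨⟩≤11); 2-tuples as given:

  1: (1, 1) · 2: (4, 6) · 3: (3, 7) · 4: (1, 1) · 5: (3, 2) · 6: (1, 1) · 7: (3, 7) · 8: (4, 6) · 9: (4, 6) · 10: (1, 1)

4 distinct reps among the 10 weights ⇒ 4 W_11-linkage classes:

[[1, 4, 6, 10], [2, 8, 9], [3, 7], [5]]


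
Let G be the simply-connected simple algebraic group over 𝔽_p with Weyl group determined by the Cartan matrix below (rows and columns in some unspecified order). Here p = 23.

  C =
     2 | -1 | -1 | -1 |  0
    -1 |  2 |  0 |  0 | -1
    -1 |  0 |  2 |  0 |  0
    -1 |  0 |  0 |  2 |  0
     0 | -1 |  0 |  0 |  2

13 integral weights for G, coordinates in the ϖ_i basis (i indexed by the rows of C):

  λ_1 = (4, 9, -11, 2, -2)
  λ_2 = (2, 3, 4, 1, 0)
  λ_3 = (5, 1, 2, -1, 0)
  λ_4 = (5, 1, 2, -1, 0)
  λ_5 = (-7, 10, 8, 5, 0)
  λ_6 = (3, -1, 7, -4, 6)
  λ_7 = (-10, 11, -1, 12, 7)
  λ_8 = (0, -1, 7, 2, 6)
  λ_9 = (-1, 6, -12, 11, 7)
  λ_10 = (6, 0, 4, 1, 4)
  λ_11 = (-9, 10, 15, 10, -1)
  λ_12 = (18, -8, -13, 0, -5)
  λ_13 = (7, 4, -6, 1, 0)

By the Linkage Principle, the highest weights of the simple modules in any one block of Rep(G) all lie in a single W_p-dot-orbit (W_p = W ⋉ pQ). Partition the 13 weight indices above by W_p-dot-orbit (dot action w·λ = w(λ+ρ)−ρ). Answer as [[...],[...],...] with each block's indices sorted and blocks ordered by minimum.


Root system D_5: the 5×5 matrix C matches after relabeling.

W_23-reps of the 13 weights in Ā_23 (same 5-coord order as C):

  1: (3, 4, 5, 2, 1)
  2: (3, 4, 5, 2, 1)
  3: (6, 2, 3, 0, 1)
  4: (6, 2, 3, 0, 1)
  5: (6, 2, 3, 0, 1)
  6: (1, 0, 8, 3, 7)
  7: (1, 0, 8, 3, 7)
  8: (1, 0, 8, 3, 7)
  9: (7, 0, 0, 1, 4)
  10: (3, 4, 5, 2, 1)
  11: (1, 0, 8, 3, 7)
  12: (1, 0, 8, 3, 7)
  13: (3, 4, 5, 2, 1)

These 13 weights hit 4 W_23-dot-orbits; sizes (4, 3, 5, 1):

[[1, 2, 10, 13], [3, 4, 5], [6, 7, 8, 11, 12], [9]]


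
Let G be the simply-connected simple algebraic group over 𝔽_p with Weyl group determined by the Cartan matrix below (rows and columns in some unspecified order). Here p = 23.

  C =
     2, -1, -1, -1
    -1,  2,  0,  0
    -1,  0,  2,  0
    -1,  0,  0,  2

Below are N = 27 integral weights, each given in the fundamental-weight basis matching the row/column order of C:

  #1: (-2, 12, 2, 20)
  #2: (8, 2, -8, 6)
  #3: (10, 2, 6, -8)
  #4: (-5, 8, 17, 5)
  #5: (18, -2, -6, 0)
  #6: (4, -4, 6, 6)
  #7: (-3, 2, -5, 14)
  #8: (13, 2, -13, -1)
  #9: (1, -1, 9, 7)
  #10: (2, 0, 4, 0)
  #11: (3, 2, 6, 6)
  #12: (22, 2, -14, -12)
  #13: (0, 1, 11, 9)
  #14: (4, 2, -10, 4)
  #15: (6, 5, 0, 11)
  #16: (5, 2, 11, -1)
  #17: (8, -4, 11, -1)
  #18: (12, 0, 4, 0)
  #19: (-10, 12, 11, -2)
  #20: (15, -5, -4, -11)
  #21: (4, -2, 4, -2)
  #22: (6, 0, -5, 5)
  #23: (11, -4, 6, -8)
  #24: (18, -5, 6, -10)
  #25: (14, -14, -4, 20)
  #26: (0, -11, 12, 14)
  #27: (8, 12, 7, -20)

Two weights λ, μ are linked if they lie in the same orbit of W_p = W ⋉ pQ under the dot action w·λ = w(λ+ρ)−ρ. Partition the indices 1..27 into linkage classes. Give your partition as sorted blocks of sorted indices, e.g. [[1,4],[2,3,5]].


Root system D_4: the 4×4 matrix C matches after relabeling.

Each λ_j+ρ reduced to Ā_23; 4-tuples below use C's row order:

  λ_1 → (2, 0, 10, 8);  λ_2 → (2, 3, 7, 7);  λ_3 → (2, 3, 7, 7);  λ_4 → (2, 3, 12, 0);  λ_5 → (3, 1, 5, 1);  λ_6 → (2, 3, 7, 7);  λ_7 → (1, 3, 2, 9);  λ_8 → (2, 3, 12, 0);  λ_9 → (2, 0, 10, 8);  λ_10 → (3, 1, 5, 1);  λ_11 → (2, 3, 7, 7);  λ_12 → (2, 0, 10, 8);  λ_13 → (2, 0, 10, 8);  λ_14 → (3, 1, 5, 1);  λ_15 → (1, 3, 2, 9);  λ_16 → (2, 3, 12, 0);  λ_17 → (2, 3, 12, 0);  λ_18 → (3, 1, 5, 1);  λ_19 → (1, 3, 2, 9);  λ_20 → (1, 3, 2, 9);  λ_21 → (3, 1, 5, 1);  λ_22 → (3, 1, 4, 6);  λ_23 → (2, 3, 7, 7);  λ_24 → (3, 1, 4, 6);  λ_25 → (2, 0, 10, 8);  λ_26 → (3, 1, 4, 6);  λ_27 → (1, 3, 2, 9)

Grouping the 27 weights by Ā_23-representative: 6 linkage classes.

[[1, 9, 12, 13, 25], [2, 3, 6, 11, 23], [4, 8, 16, 17], [5, 10, 14, 18, 21], [7, 15, 19, 20, 27], [22, 24, 26]]


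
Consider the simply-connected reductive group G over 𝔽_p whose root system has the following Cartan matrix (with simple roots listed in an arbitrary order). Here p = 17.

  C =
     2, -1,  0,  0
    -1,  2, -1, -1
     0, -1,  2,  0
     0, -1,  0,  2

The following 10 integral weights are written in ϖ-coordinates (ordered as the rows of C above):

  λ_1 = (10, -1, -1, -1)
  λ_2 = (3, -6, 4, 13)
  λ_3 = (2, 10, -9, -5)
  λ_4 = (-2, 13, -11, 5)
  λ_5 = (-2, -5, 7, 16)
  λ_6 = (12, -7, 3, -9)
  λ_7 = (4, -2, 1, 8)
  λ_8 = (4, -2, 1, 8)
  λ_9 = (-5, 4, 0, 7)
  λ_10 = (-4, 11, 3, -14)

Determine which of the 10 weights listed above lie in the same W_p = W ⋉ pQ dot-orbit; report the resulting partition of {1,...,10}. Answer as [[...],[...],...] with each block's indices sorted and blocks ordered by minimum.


Cartan matrix: type D_4 (|W|=192); un-permuting the 4 rows.

Each λ_j+ρ reduced to Ā_17; 4-tuples below use C's row order:

  [1] (11, 0, 0, 0);  [2] (1, 3, 0, 9);  [3] (2, 1, 7, 3);  [4] (2, 1, 7, 3);  [5] (1, 3, 0, 9);  [6] (2, 1, 7, 3);  [7] (4, 1, 1, 8);  [8] (4, 1, 1, 8);  [9] (4, 1, 1, 8);  [10] (1, 3, 0, 9)

The 10 indices split into 4 linkage classes (same alcove rep ⇔ same W_17-dot-orbit):

[[1], [2, 5, 10], [3, 4, 6], [7, 8, 9]]


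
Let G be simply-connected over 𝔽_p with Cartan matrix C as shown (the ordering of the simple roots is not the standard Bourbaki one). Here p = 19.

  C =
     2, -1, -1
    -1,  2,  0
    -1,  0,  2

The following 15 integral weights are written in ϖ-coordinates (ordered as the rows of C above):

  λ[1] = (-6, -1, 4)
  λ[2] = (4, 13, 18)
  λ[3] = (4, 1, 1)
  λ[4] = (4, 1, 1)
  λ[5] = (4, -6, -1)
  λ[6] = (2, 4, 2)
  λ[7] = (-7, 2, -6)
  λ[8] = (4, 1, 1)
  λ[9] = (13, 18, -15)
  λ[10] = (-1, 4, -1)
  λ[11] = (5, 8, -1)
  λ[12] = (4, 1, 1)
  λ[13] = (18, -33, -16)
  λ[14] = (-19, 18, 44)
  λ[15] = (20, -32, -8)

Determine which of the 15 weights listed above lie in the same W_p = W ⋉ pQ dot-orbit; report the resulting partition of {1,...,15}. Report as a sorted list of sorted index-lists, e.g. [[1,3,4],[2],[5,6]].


A_3 Cartan matrix, 3 simple roots permuted; ρ=(1,1,1).

W_19-reps of the 15 weights in Ā_19 (same 3-coord order as C):

  [1] (0, 5, 0) · [2] (0, 5, 0) · [3] (5, 2, 2) · [4] (5, 2, 2) · [5] (0, 5, 0) · [6] (3, 5, 3) · [7] (3, 5, 3) · [8] (5, 2, 2) · [9] (0, 5, 0) · [10] (0, 5, 0) · [11] (6, 9, 0) · [12] (5, 2, 2) · [13] (6, 9, 0) · [14] (0, 11, 1) · [15] (5, 2, 2)

Partition of {1..15} into 5 W_19-dot-orbits:

[[1, 2, 5, 9, 10], [3, 4, 8, 12, 15], [6, 7], [11, 13], [14]]


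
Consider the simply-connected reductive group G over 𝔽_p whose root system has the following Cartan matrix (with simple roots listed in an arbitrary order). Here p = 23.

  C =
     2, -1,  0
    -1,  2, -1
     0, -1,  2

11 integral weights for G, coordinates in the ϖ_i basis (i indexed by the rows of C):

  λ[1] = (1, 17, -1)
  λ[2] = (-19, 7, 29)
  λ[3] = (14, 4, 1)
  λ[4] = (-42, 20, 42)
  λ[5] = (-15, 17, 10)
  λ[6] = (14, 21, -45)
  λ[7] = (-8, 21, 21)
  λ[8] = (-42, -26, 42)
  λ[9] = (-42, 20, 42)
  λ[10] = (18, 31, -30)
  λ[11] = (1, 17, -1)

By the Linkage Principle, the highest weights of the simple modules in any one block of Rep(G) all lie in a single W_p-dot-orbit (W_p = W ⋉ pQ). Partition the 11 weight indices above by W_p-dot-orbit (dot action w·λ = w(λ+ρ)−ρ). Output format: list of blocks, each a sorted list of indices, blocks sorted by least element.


Cartan matrix: type A_3 (|W|=24); un-permuting the 3 rows.

W_23-reps of the 11 weights in Ā_23 (same 3-coord order as C):

  1: (2, 18, 0)
  2: (7, 3, 5)
  3: (15, 5, 2)
  4: (2, 18, 0)
  5: (8, 4, 5)
  6: (14, 1, 1)
  7: (14, 1, 1)
  8: (2, 18, 0)
  9: (2, 18, 0)
  10: (3, 1, 5)
  11: (2, 18, 0)

6 distinct reps among the 11 weights ⇒ 6 W_23-linkage classes:

[[1, 4, 8, 9, 11], [2], [3], [5], [6, 7], [10]]


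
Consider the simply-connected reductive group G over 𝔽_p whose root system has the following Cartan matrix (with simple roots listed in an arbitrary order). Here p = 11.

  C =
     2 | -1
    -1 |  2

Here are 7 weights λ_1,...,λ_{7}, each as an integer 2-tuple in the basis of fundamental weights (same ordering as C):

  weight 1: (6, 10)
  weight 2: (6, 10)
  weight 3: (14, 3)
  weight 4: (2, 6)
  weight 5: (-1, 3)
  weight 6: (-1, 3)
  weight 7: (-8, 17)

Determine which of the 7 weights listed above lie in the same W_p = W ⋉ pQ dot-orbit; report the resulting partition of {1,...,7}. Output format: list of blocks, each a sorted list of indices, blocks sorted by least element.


Dynkin diagram of C (from the 2 off-diagonal −1 entries): A_2.

λ_j+ρ reflected into Ā_11 (⟨·,θ^∨⟩≤11); 2-tuples as given:

  λ_1 → (0, 4) · λ_2 → (0, 4) · λ_3 → (3, 4) · λ_4 → (3, 7) · λ_5 → (0, 4) · λ_6 → (0, 4) · λ_7 → (0, 4)

3 distinct reps among the 7 weights ⇒ 3 W_11-linkage classes:

[[1, 2, 5, 6, 7], [3], [4]]


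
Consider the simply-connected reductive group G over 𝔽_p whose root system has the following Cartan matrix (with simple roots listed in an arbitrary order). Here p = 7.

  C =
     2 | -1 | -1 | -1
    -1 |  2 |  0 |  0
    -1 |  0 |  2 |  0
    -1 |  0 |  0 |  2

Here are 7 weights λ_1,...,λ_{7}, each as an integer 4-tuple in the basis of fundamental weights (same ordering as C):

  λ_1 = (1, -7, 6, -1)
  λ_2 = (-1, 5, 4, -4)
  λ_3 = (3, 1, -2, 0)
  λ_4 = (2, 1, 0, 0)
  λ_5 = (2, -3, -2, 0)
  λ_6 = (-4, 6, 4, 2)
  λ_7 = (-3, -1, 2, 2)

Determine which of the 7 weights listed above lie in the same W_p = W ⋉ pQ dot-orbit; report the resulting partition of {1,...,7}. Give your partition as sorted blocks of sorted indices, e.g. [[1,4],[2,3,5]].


C ↔ D_4 under row/col permutation; |W(D_4)| = 192.

Alcove-folded reps (p=7, 7 weights, presented ϖ-order):

  [1] (2, 0, 1, 2)
  [2] (0, 2, 1, 1)
  [3] (0, 2, 1, 1)
  [4] (0, 2, 1, 1)
  [5] (0, 2, 1, 1)
  [6] (0, 2, 0, 2)
  [7] (0, 2, 1, 1)

The 7 indices split into 3 linkage classes (same alcove rep ⇔ same W_7-dot-orbit):

[[1], [2, 3, 4, 5, 7], [6]]


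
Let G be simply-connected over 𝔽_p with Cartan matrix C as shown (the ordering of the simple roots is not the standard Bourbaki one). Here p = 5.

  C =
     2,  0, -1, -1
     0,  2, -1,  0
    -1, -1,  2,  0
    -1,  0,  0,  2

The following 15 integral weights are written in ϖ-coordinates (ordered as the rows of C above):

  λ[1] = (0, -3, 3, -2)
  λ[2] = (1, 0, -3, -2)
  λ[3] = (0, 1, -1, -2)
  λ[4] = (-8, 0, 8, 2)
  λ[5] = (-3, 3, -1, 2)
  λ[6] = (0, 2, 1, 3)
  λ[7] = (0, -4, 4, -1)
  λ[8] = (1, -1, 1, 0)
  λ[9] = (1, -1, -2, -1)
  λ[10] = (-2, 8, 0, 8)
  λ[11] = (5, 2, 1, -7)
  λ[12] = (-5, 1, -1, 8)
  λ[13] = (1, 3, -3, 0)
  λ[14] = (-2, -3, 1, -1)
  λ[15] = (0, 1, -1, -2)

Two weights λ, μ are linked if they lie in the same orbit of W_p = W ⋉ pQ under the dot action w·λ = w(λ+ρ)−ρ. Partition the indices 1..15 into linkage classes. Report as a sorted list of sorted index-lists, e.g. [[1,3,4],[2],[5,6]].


Root system A_4: the 4×4 matrix C matches after relabeling.

Folding the 15 weights λ_j+ρ into Ā_5 (reps in the given 4-coord order):

    1: (0, 2, 2, 1)
    2: (1, 1, 0, 0)
    3: (0, 2, 0, 1)
    4: (0, 2, 2, 1)
    5: (0, 2, 2, 1)
    6: (0, 2, 0, 1)
    7: (0, 2, 2, 1)
    8: (2, 0, 2, 1)
    9: (1, 1, 0, 0)
    10: (1, 1, 0, 0)
    11: (0, 2, 0, 1)
    12: (0, 2, 0, 1)
    13: (0, 2, 2, 1)
    14: (1, 1, 0, 0)
    15: (0, 2, 0, 1)

Partition of {1..15} into 4 W_5-dot-orbits:

[[1, 4, 5, 7, 13], [2, 9, 10, 14], [3, 6, 11, 12, 15], [8]]


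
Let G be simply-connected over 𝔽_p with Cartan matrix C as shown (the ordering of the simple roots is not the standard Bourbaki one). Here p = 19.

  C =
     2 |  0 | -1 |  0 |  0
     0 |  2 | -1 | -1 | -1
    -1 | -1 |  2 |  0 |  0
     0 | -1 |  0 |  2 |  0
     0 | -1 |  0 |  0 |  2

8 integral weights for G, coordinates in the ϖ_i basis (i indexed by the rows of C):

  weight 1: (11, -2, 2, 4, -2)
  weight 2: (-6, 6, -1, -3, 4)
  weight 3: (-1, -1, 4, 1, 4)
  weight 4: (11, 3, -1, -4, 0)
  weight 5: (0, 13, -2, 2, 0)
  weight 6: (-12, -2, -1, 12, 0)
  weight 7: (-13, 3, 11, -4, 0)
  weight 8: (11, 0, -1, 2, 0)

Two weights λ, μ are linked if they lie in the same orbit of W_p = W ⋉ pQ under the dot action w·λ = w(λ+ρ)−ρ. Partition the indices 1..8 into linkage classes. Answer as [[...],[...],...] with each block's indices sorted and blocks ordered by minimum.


Cartan matrix: type D_5 (|W|=1920); un-permuting the 5 rows.

W_19-reps of the 8 weights in Ā_19 (same 5-coord order as C):

  [1] (12, 1, 0, 3, 1) · [2] (0, 0, 5, 2, 5) · [3] (0, 0, 5, 2, 5) · [4] (12, 1, 0, 3, 1) · [5] (12, 1, 0, 3, 1) · [6] (1, 0, 0, 1, 11) · [7] (12, 1, 0, 3, 1) · [8] (12, 1, 0, 3, 1)

These 8 weights hit 3 W_19-dot-orbits; sizes (5, 2, 1):

[[1, 4, 5, 7, 8], [2, 3], [6]]


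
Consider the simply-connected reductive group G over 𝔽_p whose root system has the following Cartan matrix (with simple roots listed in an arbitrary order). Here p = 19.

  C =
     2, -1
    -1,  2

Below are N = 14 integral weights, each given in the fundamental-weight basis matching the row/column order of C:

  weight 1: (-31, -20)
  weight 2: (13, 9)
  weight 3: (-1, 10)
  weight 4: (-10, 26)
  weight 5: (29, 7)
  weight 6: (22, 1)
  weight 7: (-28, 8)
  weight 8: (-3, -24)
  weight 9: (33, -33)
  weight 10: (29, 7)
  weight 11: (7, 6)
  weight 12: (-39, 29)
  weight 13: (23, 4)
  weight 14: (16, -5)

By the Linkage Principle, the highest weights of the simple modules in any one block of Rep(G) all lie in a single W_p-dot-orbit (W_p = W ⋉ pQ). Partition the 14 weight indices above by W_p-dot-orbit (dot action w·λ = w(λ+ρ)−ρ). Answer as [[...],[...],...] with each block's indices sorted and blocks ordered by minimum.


Root system A_2: the 2×2 matrix C matches after relabeling.

Each λ_j+ρ reduced to Ā_19; 2-tuples below use C's row order:

  λ_1+ρ ↦ (0, 11)
  λ_2+ρ ↦ (9, 5)
  λ_3+ρ ↦ (0, 11)
  λ_4+ρ ↦ (1, 10)
  λ_5+ρ ↦ (0, 11)
  λ_6+ρ ↦ (13, 4)
  λ_7+ρ ↦ (1, 10)
  λ_8+ρ ↦ (13, 4)
  λ_9+ρ ↦ (13, 4)
  λ_10+ρ ↦ (0, 11)
  λ_11+ρ ↦ (8, 7)
  λ_12+ρ ↦ (0, 11)
  λ_13+ρ ↦ (9, 5)
  λ_14+ρ ↦ (13, 4)

Partition of {1..14} into 5 W_19-dot-orbits:

[[1, 3, 5, 10, 12], [2, 13], [4, 7], [6, 8, 9, 14], [11]]


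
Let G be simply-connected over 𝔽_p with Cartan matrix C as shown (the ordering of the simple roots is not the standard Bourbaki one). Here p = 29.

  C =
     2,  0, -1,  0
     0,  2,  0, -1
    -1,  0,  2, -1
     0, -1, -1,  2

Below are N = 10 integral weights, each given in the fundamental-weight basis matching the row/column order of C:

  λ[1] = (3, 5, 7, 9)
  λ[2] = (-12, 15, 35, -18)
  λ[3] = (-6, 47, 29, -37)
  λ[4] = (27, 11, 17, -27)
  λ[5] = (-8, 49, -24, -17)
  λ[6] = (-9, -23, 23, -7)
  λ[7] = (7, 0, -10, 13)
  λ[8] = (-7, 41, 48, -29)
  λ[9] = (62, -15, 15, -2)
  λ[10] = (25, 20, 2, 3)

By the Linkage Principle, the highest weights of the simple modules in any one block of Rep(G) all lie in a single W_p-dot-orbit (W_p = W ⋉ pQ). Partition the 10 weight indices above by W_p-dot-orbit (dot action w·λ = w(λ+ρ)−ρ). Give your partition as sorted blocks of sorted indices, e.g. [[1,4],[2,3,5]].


Type A_4, rank 4, |W|=120; reorder rows/cols to standard.

Folding the 10 weights λ_j+ρ into Ā_29 (reps in the given 4-coord order):

  [1] (4, 6, 8, 10)
  [2] (4, 6, 8, 10)
  [3] (4, 6, 8, 10)
  [4] (3, 3, 8, 1)
  [5] (4, 6, 8, 10)
  [6] (4, 6, 8, 10)
  [7] (1, 1, 8, 5)
  [8] (1, 1, 8, 5)
  [9] (1, 1, 8, 5)
  [10] (1, 4, 3, 0)

Grouping the 10 weights by Ā_29-representative: 4 linkage classes.

[[1, 2, 3, 5, 6], [4], [7, 8, 9], [10]]


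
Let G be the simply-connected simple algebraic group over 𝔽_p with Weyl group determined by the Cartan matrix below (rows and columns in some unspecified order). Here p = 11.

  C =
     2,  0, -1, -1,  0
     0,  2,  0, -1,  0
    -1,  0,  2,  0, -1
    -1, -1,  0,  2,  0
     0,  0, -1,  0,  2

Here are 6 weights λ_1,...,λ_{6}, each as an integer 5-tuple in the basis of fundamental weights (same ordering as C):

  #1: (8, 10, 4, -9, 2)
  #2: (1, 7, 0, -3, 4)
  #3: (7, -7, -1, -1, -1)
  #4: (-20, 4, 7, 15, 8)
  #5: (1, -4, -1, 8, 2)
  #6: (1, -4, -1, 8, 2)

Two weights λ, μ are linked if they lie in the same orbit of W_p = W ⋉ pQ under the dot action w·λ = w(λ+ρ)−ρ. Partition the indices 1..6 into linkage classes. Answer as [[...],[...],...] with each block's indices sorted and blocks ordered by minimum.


A_5 Cartan matrix, 5 simple roots permuted; ρ=(1,1,1,1,1).

Ā_11 reps of the 6 weights (A_5, coords as presented):

  [1] (0, 3, 1, 2, 2)
  [2] (0, 3, 1, 2, 2)
  [3] (2, 0, 0, 6, 0)
  [4] (0, 3, 1, 2, 2)
  [5] (2, 0, 0, 6, 0)
  [6] (2, 0, 0, 6, 0)

Partition of {1..6} into 2 W_11-dot-orbits:

[[1, 2, 4], [3, 5, 6]]


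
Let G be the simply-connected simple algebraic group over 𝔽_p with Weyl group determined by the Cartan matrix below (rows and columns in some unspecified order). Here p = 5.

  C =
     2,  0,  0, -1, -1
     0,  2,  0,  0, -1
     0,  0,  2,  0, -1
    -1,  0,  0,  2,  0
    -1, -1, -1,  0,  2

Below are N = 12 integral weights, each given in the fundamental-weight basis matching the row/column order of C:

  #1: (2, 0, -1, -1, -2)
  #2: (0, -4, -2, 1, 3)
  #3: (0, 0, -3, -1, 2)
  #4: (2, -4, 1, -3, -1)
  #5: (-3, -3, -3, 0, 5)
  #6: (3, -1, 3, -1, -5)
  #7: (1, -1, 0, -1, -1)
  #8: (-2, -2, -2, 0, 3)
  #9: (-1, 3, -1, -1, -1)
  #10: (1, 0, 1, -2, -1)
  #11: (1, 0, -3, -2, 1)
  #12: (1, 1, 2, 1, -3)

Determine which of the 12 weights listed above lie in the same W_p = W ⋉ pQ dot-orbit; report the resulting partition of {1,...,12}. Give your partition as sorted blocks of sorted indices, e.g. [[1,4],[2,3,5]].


Dynkin diagram of C (from the 8 off-diagonal −1 entries): D_5.

Each λ_j+ρ reduced to Ā_5; 5-tuples below use C's row order:

  λ_1 → (2, 0, 1, 0, 0) · λ_2 → (0, 1, 1, 0, 1) · λ_3 → (0, 1, 2, 1, 0) · λ_4 → (2, 0, 1, 0, 0) · λ_5 → (0, 1, 1, 0, 1) · λ_6 → (0, 4, 0, 0, 0) · λ_7 → (2, 0, 1, 0, 0) · λ_8 → (0, 1, 1, 0, 1) · λ_9 → (0, 4, 0, 0, 0) · λ_10 → (0, 1, 2, 1, 0) · λ_11 → (0, 1, 2, 1, 0) · λ_12 → (2, 0, 1, 0, 0)

Linkage partition of the 12 weights (4 classes, p=5):

[[1, 4, 7, 12], [2, 5, 8], [3, 10, 11], [6, 9]]


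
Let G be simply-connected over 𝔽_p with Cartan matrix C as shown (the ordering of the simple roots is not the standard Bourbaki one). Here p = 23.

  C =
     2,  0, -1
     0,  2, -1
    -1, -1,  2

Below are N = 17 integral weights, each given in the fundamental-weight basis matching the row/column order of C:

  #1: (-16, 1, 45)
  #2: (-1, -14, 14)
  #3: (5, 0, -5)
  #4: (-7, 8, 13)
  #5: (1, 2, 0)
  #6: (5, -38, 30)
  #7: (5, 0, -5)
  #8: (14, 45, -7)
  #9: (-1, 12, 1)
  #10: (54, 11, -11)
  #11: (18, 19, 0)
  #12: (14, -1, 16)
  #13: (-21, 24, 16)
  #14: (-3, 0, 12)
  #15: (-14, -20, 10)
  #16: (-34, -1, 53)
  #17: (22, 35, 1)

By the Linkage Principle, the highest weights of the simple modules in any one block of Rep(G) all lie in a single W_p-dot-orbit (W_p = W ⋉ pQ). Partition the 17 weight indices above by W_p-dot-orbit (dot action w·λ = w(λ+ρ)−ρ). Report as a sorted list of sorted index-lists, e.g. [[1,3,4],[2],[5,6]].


A_3 Cartan matrix, 3 simple roots permuted; ρ=(1,1,1).

W_23-reps of the 17 weights in Ā_23 (same 3-coord order as C):

  1: (0, 13, 2);  2: (0, 13, 2);  3: (2, 3, 1);  4: (6, 9, 8);  5: (2, 3, 1);  6: (6, 9, 8);  7: (2, 3, 1);  8: (6, 9, 8);  9: (0, 13, 2);  10: (2, 1, 11);  11: (2, 3, 1);  12: (6, 9, 8);  13: (2, 3, 1);  14: (2, 1, 11);  15: (8, 2, 11);  16: (0, 13, 2);  17: (0, 13, 2)

These 17 weights hit 5 W_23-dot-orbits; sizes (5, 5, 4, 2, 1):

[[1, 2, 9, 16, 17], [3, 5, 7, 11, 13], [4, 6, 8, 12], [10, 14], [15]]


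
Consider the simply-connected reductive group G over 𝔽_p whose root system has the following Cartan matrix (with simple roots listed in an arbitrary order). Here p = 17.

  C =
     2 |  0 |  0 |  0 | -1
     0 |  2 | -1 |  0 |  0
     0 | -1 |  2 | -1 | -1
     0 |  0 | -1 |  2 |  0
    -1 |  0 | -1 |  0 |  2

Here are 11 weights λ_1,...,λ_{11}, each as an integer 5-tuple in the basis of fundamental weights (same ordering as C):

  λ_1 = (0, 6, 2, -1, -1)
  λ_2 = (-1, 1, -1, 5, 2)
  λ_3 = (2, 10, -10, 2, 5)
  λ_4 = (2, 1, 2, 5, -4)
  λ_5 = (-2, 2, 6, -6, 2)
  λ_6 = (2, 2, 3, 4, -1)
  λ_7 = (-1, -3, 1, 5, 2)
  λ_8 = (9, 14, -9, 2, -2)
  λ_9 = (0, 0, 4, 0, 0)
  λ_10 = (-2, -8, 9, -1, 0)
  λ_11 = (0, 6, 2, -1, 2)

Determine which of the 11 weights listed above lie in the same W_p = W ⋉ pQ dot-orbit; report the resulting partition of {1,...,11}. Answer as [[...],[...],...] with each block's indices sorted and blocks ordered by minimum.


Cartan matrix: type D_5 (|W|=1920); un-permuting the 5 rows.

Alcove-folded reps (p=17, 11 weights, presented ϖ-order):

    λ_1+ρ ↦ (1, 7, 3, 0, 0)
    λ_2+ρ ↦ (0, 2, 0, 6, 3)
    λ_3+ρ ↦ (0, 2, 0, 6, 3)
    λ_4+ρ ↦ (0, 2, 0, 6, 3)
    λ_5+ρ ↦ (1, 3, 2, 5, 2)
    λ_6+ρ ↦ (1, 3, 2, 5, 2)
    λ_7+ρ ↦ (0, 2, 0, 6, 3)
    λ_8+ρ ↦ (1, 1, 5, 1, 1)
    λ_9+ρ ↦ (1, 1, 5, 1, 1)
    λ_10+ρ ↦ (1, 7, 3, 0, 0)
    λ_11+ρ ↦ (1, 7, 3, 0, 0)

Partition of {1..11} into 4 W_17-dot-orbits:

[[1, 10, 11], [2, 3, 4, 7], [5, 6], [8, 9]]


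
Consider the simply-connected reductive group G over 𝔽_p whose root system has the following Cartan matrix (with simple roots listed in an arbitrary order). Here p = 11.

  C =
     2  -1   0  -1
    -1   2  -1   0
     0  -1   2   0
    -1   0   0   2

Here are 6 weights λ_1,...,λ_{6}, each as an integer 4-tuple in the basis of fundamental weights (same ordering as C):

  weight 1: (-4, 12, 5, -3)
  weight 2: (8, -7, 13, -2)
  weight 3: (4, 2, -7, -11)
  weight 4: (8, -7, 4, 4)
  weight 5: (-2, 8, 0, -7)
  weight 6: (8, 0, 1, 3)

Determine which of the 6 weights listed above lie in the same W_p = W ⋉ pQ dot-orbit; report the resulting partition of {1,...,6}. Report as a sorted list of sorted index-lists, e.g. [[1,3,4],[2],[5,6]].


Cartan matrix: type A_4 (|W|=120); un-permuting the 4 rows.

Ā_11 reps of the 6 weights (A_4, coords as presented):

  [1] (3, 3, 2, 2) · [2] (3, 3, 2, 2) · [3] (3, 3, 2, 2) · [4] (3, 3, 2, 2) · [5] (6, 2, 1, 1) · [6] (6, 2, 1, 1)

Linkage partition of the 6 weights (2 classes, p=11):

[[1, 2, 3, 4], [5, 6]]


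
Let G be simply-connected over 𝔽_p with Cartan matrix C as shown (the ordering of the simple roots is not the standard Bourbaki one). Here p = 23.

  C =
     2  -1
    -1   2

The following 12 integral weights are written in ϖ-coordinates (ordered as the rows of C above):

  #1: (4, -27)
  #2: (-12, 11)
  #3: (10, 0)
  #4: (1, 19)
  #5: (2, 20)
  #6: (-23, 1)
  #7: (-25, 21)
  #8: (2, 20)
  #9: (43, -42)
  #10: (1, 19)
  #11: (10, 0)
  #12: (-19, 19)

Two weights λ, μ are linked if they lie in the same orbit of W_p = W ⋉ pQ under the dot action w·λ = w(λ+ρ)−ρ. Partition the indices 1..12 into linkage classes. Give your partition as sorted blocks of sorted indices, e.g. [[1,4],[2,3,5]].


Dynkin diagram of C (from the 2 off-diagonal −1 entries): A_2.

Alcove-folded reps (p=23, 12 weights, presented ϖ-order):

  λ_1 → (18, 2);  λ_2 → (11, 1);  λ_3 → (11, 1);  λ_4 → (2, 20);  λ_5 → (2, 20);  λ_6 → (2, 20);  λ_7 → (21, 1);  λ_8 → (2, 20);  λ_9 → (18, 2);  λ_10 → (2, 20);  λ_11 → (11, 1);  λ_12 → (18, 2)

These 12 weights hit 4 W_23-dot-orbits; sizes (3, 3, 5, 1):

[[1, 9, 12], [2, 3, 11], [4, 5, 6, 8, 10], [7]]
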